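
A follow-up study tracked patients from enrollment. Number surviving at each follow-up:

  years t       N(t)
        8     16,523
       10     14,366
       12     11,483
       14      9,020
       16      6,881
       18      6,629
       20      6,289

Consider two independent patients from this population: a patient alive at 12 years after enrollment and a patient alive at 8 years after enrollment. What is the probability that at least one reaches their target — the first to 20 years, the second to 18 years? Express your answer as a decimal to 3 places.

p₁ = N(20)/N(12) = 6,289/11,483 = 0.547679; p₂ = N(18)/N(8) = 6,629/16,523 = 0.401198.
P(at least one) = 1 − (1−p₁)(1−p₂) = 1 − 0.452321 × 0.598802 = 0.729149.

0.729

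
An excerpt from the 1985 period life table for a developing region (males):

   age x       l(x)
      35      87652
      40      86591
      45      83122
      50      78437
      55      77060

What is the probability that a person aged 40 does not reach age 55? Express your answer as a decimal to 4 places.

P(die before 55 | alive at 40) = 1 − l(55)/l(40) = 1 − 77060/86591 = (9531)/86591 = 0.110069.

0.1101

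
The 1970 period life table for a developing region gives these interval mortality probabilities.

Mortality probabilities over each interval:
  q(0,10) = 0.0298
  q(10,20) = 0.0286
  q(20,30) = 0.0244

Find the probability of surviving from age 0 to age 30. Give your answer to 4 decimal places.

0.9195

P(survive 0→30) = (1 − 0.0298) × (1 − 0.0286) × (1 − 0.0244).
= 0.9702 × 0.9714 × 0.9756 = 0.919456.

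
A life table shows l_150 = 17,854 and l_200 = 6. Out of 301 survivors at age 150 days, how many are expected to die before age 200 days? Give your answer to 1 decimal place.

The relevant probability is 1 − 6/17,854 = 0.999664.
Expected number = 301 × 0.999664 = 300.9.

300.9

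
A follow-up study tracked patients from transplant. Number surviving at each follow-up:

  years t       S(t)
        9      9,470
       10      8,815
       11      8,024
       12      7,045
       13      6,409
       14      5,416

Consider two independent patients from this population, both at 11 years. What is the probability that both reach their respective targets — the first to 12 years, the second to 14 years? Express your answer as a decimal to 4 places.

p₁ = S(12)/S(11) = 7,045/8,024 = 0.877991; p₂ = S(14)/S(11) = 5,416/8,024 = 0.674975.
P(both) = p₁ × p₂ = 0.877991 × 0.674975 = 0.592622.

0.5926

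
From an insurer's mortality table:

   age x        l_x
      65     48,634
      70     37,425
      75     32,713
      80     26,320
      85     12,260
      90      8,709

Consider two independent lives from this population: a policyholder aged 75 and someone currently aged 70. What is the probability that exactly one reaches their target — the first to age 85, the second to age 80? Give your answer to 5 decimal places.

p₁ = l_85/l_75 = 12,260/32,713 = 0.374775; p₂ = l_80/l_70 = 26,320/37,425 = 0.703273.
P(exactly one) = p₁(1−p₂) + (1−p₁)p₂ = 0.111206 + 0.439704 = 0.550910.

0.55091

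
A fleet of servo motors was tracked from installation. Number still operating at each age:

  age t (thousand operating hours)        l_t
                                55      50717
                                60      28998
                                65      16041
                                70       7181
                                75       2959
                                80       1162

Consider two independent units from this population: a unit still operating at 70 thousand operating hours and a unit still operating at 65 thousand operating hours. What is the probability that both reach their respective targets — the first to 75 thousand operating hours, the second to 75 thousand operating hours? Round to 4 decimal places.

p₁ = l_75/l_70 = 2959/7181 = 0.412060; p₂ = l_75/l_65 = 2959/16041 = 0.184465.
P(both) = p₁ × p₂ = 0.412060 × 0.184465 = 0.076011.

0.0760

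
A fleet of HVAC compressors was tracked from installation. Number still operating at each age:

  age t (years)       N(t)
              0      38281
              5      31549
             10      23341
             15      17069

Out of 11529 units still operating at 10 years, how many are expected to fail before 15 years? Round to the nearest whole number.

3098

The relevant probability is 1 − 17069/23341 = 0.268712.
Expected number = 11529 × 0.268712 = 3098.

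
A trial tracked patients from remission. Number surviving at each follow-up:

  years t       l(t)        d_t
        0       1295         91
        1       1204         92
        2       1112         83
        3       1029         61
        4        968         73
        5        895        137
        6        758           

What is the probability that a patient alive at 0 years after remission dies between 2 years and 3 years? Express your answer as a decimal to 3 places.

This is the probability of reaching 2 but not 3, conditional on being alive at 0: (l(2) − l(3)) / l(0).
= (1112 − 1029) / 1295 = 83 / 1295 = 0.064093.

0.064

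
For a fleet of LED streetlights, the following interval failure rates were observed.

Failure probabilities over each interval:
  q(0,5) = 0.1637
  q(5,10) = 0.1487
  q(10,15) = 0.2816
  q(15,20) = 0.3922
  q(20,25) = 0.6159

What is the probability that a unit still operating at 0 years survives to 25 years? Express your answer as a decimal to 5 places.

Survival from 0 to 25 is the product of surviving each interval: (1 − 0.1637) × (1 − 0.1487) × (1 − 0.2816) × (1 − 0.3922) × (1 − 0.6159).
= 0.8363 × 0.8513 × 0.7184 × 0.6078 × 0.3841 = 0.119403.

0.11940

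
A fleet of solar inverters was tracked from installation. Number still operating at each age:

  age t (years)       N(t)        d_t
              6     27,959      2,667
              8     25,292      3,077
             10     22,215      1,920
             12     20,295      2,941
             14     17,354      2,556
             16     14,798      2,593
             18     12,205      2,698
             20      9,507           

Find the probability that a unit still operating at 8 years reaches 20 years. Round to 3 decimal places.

0.376

The conditional survival probability is N(20)/N(8) = 9,507/25,292 = 0.375890.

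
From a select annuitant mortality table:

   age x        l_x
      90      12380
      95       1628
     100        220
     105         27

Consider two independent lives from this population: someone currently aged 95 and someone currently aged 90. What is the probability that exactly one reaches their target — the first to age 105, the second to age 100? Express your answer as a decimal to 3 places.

p₁ = l_105/l_95 = 27/1628 = 0.016585; p₂ = l_100/l_90 = 220/12380 = 0.017771.
P(exactly one) = p₁(1−p₂) + (1−p₁)p₂ = 0.016290 + 0.017476 = 0.033767.

0.034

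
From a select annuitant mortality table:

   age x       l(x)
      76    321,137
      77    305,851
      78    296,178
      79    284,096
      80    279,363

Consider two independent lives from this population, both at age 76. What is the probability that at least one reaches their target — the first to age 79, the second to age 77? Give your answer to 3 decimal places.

0.995

p₁ = l(79)/l(76) = 284,096/321,137 = 0.884657; p₂ = l(77)/l(76) = 305,851/321,137 = 0.952400.
P(at least one) = 1 − (1−p₁)(1−p₂) = 1 − 0.115343 × 0.047600 = 0.994510.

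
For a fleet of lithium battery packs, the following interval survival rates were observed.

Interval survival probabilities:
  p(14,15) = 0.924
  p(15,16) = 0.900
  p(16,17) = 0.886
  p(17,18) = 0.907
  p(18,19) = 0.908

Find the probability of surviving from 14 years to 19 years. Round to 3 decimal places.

0.607

The overall survival probability is 0.924 × 0.900 × 0.886 × 0.907 × 0.908.
= 0.606794.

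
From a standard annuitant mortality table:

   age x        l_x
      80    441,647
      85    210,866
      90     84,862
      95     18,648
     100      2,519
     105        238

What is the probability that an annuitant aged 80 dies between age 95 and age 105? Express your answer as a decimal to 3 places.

0.042

This is the probability of reaching 95 but not 105, conditional on being alive at 80: (l_95 − l_105) / l_80.
= (18,648 − 238) / 441,647 = 18,410 / 441,647 = 0.041685.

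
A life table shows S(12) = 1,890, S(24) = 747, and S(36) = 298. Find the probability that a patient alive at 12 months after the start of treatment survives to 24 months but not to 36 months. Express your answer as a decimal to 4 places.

0.2376

This is the probability of reaching 24 but not 36, conditional on being alive at 12: (S(24) − S(36)) / S(12).
= (747 − 298) / 1,890 = 449 / 1,890 = 0.237566.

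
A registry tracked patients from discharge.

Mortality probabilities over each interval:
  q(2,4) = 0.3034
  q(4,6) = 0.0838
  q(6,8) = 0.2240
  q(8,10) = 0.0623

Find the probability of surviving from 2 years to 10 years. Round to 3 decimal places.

0.464

P(survive 2→10) = (1 − 0.3034) × (1 − 0.0838) × (1 − 0.2240) × (1 − 0.0623).
= 0.6966 × 0.9162 × 0.7760 × 0.9377 = 0.464408.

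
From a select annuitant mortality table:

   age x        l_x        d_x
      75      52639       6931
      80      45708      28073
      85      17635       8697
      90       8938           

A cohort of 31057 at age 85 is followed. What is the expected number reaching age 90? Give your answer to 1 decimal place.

15740.7

The relevant probability is 8938/17635 = 0.506833.
Expected number = 31057 × 0.506833 = 15740.7.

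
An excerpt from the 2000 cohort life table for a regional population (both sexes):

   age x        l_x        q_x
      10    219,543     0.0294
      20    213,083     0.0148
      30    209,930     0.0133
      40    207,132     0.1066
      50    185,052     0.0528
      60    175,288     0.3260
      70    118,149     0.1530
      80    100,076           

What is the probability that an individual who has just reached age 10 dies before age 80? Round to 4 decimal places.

P(die before 80 | alive at 10) = 1 − l_80/l_10 = 1 − 100,076/219,543 = (119,467)/219,543 = 0.544162.

0.5442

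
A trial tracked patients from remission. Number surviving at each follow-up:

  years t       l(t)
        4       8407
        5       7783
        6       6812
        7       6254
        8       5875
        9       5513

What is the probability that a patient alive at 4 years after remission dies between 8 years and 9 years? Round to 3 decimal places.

0.043

This is the probability of reaching 8 but not 9, conditional on being alive at 4: (l(8) − l(9)) / l(4).
= (5875 − 5513) / 8407 = 362 / 8407 = 0.043059.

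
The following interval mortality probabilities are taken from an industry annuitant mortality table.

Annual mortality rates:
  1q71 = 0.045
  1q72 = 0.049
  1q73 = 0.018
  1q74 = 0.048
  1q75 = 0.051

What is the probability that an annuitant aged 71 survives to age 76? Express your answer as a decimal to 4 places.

0.8057

The overall survival probability is (1 − 0.045) × (1 − 0.049) × (1 − 0.018) × (1 − 0.048) × (1 − 0.051).
= 0.955 × 0.951 × 0.982 × 0.952 × 0.949 = 0.805747.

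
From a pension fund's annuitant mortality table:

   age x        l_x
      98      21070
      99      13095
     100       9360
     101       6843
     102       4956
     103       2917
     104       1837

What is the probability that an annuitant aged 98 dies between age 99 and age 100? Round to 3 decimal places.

0.177

We want 1|1q98 = (l_99 − l_100)/l_98.
This is the probability of reaching 99 but not 100, conditional on being alive at 98: (l_99 − l_100) / l_98.
= (13095 − 9360) / 21070 = 3735 / 21070 = 0.177266.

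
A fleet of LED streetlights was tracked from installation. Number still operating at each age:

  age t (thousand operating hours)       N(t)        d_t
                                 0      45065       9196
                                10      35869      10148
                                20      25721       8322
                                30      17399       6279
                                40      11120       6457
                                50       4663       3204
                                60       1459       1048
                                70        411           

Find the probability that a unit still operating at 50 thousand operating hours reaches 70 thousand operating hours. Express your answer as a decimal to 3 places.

0.088

The conditional survival probability is N(70)/N(50) = 411/4663 = 0.088141.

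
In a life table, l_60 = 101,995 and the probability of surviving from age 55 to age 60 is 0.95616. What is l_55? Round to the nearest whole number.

l_55 = l_60 / p = 101,995 / 0.95616 = 106671.

106671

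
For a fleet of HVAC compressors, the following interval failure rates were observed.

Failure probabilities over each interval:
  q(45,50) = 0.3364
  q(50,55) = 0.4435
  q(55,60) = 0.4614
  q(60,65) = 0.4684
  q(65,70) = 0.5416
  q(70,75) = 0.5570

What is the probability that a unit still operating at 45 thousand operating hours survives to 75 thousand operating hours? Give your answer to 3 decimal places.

Survival from 45 to 75 is the product of surviving each interval: (1 − 0.3364) × (1 − 0.4435) × (1 − 0.4614) × (1 − 0.4684) × (1 − 0.5416) × (1 − 0.5570).
= 0.6636 × 0.5565 × 0.5386 × 0.5316 × 0.4584 × 0.4430 = 0.021472.

0.021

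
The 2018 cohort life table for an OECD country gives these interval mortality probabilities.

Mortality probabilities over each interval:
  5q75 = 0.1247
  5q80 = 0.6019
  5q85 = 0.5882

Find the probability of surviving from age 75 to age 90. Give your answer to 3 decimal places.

Chaining the interval survival probabilities: (1 − 0.1247) × (1 − 0.6019) × (1 − 0.5882).
= 0.8753 × 0.3981 × 0.4118 = 0.143495.

0.143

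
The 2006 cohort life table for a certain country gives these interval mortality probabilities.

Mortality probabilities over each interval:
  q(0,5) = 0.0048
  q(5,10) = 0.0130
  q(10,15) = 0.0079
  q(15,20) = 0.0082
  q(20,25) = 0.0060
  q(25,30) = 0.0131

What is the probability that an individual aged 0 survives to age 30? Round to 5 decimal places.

0.94813

P(survive 0→30) = (1 − 0.0048) × (1 − 0.0130) × (1 − 0.0079) × (1 − 0.0082) × (1 − 0.0060) × (1 − 0.0131).
= 0.9952 × 0.9870 × 0.9921 × 0.9918 × 0.9940 × 0.9869 = 0.948127.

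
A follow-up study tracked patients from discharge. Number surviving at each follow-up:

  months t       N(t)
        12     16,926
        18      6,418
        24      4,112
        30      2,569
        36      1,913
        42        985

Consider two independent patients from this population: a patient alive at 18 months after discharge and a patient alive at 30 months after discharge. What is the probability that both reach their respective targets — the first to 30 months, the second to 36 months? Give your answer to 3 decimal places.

0.298

p₁ = N(30)/N(18) = 2,569/6,418 = 0.400280; p₂ = N(36)/N(30) = 1,913/2,569 = 0.744648.
P(both) = p₁ × p₂ = 0.400280 × 0.744648 = 0.298068.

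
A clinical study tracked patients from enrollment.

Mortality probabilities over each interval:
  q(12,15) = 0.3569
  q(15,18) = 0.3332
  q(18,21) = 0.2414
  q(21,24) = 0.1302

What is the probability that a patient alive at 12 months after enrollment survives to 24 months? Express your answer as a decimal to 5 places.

Survival from 12 to 24 is the product of surviving each interval: (1 − 0.3569) × (1 − 0.3332) × (1 − 0.2414) × (1 − 0.1302).
= 0.6431 × 0.6668 × 0.7586 × 0.8698 = 0.282948.

0.28295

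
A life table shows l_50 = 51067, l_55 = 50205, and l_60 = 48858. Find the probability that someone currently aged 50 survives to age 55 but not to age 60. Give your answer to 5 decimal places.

0.02638

We want 5|5q50 = (l_55 − l_60)/l_50.
This is the probability of reaching 55 but not 60, conditional on being alive at 50: (l_55 − l_60) / l_50.
= (50205 − 48858) / 51067 = 1347 / 51067 = 0.026377.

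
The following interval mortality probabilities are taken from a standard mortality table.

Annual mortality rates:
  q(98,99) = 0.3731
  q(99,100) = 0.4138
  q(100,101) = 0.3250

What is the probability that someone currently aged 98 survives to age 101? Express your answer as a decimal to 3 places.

The overall survival probability is (1 − 0.3731) × (1 − 0.4138) × (1 − 0.3250).
= 0.6269 × 0.5862 × 0.6750 = 0.248055.

0.248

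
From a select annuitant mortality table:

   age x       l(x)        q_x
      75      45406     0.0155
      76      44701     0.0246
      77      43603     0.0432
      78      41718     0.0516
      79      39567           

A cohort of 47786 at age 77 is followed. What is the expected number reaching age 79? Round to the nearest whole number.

The relevant probability is 39567/43603 = 0.907438.
Expected number = 47786 × 0.907438 = 43363.

43363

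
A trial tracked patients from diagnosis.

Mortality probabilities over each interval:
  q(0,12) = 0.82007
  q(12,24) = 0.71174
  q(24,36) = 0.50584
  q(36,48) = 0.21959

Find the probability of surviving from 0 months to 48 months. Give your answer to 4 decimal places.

P(survive 0→48) = (1 − 0.82007) × (1 − 0.71174) × (1 − 0.50584) × (1 − 0.21959).
= 0.17993 × 0.28826 × 0.49416 × 0.78041 = 0.020002.

0.0200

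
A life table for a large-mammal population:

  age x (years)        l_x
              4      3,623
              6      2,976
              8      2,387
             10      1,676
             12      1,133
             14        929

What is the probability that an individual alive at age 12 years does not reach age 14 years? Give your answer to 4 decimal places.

P(die before 14 | alive at 12) = 1 − l_14/l_12 = 1 − 929/1,133 = (204)/1,133 = 0.180053.

0.1801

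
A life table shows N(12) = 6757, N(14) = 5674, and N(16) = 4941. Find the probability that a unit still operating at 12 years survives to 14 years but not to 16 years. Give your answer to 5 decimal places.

This is the probability of reaching 14 but not 16, conditional on being operational at 12: (N(14) − N(16)) / N(12).
= (5674 − 4941) / 6757 = 733 / 6757 = 0.108480.

0.10848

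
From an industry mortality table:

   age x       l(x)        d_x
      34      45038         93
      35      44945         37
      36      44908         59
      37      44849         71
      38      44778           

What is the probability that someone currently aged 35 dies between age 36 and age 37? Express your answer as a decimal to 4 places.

0.0013

This is the probability of reaching 36 but not 37, conditional on being alive at 35: (l(36) − l(37)) / l(35).
= (44908 − 44849) / 44945 = 59 / 44945 = 0.001313.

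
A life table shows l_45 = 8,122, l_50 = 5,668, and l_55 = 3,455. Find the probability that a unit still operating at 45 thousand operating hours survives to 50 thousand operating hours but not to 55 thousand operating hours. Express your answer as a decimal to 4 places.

This is the probability of reaching 50 but not 55, conditional on being operational at 45: (l_50 − l_55) / l_45.
= (5,668 − 3,455) / 8,122 = 2,213 / 8,122 = 0.272470.

0.2725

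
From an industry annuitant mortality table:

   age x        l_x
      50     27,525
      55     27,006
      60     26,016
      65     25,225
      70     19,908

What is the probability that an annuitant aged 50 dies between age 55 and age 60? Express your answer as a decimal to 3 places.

0.036

This is the probability of reaching 55 but not 60, conditional on being alive at 50: (l_55 − l_60) / l_50.
= (27,006 − 26,016) / 27,525 = 990 / 27,525 = 0.035967.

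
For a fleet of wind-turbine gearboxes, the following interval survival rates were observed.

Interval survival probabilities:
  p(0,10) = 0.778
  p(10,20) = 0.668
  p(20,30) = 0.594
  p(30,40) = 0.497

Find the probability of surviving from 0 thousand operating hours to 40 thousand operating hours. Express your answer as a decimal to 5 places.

Chaining the interval survival probabilities: 0.778 × 0.668 × 0.594 × 0.497.
= 0.153426.

0.15343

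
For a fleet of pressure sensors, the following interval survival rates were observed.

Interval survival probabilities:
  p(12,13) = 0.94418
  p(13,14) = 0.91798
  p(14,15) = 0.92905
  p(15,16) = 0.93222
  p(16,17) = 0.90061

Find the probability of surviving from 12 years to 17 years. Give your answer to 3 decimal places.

Survival from 12 to 17 is the product of surviving each interval: 0.94418 × 0.91798 × 0.92905 × 0.93222 × 0.90061.
= 0.676055.

0.676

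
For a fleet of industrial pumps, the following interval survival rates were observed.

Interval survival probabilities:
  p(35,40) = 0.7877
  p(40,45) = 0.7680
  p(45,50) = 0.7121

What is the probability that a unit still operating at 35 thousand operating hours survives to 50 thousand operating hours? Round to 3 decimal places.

0.431

Survival from 35 to 50 is the product of surviving each interval: 0.7877 × 0.7680 × 0.7121.
= 0.430787.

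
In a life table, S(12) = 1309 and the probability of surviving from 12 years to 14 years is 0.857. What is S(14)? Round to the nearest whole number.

S(14) = S(12) × p = 1309 × 0.857 = 1122.

1122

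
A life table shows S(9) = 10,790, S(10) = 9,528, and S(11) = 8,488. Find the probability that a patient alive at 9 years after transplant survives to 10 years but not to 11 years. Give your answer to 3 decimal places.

This is the probability of reaching 10 but not 11, conditional on being alive at 9: (S(10) − S(11)) / S(9).
= (9,528 − 8,488) / 10,790 = 1,040 / 10,790 = 0.096386.

0.096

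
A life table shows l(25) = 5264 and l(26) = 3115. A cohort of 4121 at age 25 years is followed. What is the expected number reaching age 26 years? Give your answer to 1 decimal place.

2438.6

The relevant probability is 3115/5264 = 0.591755.
Expected number = 4121 × 0.591755 = 2438.6.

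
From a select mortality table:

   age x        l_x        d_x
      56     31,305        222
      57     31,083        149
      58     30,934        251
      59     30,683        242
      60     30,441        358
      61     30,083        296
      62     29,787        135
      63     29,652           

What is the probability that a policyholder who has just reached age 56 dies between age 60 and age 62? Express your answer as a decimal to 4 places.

0.0209

We want 4|2q56 = (l_60 − l_62)/l_56.
This is the probability of reaching 60 but not 62, conditional on being alive at 56: (l_60 − l_62) / l_56.
= (30,441 − 29,787) / 31,305 = 654 / 31,305 = 0.020891.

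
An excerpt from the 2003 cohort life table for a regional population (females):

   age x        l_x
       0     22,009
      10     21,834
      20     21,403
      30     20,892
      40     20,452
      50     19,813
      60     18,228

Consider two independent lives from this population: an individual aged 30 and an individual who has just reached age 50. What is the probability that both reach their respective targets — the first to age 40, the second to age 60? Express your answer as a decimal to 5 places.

0.90063

p₁ = l_40/l_30 = 20,452/20,892 = 0.978939; p₂ = l_60/l_50 = 18,228/19,813 = 0.920002.
P(both) = p₁ × p₂ = 0.978939 × 0.920002 = 0.900626.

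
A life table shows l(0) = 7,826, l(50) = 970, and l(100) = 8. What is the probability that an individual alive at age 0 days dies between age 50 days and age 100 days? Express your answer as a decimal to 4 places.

0.1229

This is the probability of reaching 50 but not 100, conditional on being alive at 0: (l(50) − l(100)) / l(0).
= (970 − 8) / 7,826 = 962 / 7,826 = 0.122924.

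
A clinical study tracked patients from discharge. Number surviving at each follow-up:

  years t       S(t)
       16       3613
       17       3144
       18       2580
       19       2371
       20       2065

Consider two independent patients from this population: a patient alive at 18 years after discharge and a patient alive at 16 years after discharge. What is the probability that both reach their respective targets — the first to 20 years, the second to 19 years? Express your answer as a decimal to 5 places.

0.52525

p₁ = S(20)/S(18) = 2065/2580 = 0.800388; p₂ = S(19)/S(16) = 2371/3613 = 0.656241.
P(both) = p₁ × p₂ = 0.800388 × 0.656241 = 0.525247.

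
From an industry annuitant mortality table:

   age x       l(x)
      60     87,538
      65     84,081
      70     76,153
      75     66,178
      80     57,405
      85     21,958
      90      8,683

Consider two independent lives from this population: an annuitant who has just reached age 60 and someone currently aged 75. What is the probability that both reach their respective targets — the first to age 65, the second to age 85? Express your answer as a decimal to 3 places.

p₁ = l(65)/l(60) = 84,081/87,538 = 0.960509; p₂ = l(85)/l(75) = 21,958/66,178 = 0.331802.
P(both) = p₁ × p₂ = 0.960509 × 0.331802 = 0.318699.

0.319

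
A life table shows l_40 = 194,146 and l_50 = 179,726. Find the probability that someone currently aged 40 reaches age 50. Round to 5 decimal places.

The conditional survival probability is l_50/l_40 = 179,726/194,146 = 0.925726.

0.92573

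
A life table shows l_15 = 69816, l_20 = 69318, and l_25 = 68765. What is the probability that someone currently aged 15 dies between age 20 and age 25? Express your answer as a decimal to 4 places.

We want 5|5q15 = (l_20 − l_25)/l_15.
This is the probability of reaching 20 but not 25, conditional on being alive at 15: (l_20 − l_25) / l_15.
= (69318 − 68765) / 69816 = 553 / 69816 = 0.007921.

0.0079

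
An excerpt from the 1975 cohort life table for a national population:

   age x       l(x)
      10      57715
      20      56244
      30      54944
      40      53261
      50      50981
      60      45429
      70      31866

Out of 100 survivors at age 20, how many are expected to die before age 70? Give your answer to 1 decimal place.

The relevant probability is 1 − 31866/56244 = 0.433433.
Expected number = 100 × 0.433433 = 43.3.

43.3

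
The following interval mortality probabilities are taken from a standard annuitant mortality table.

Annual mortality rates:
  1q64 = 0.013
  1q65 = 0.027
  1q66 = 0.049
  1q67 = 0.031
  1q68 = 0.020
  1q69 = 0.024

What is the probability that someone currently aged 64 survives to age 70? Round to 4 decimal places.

6p64 = (1 − 0.013) × (1 − 0.027) × (1 − 0.049) × (1 − 0.031) × (1 − 0.020) × (1 − 0.024).
= 0.987 × 0.973 × 0.951 × 0.969 × 0.980 × 0.976 = 0.846467.

0.8465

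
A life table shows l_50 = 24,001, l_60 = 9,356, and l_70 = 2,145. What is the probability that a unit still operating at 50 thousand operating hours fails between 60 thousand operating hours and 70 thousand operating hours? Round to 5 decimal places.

This is the probability of reaching 60 but not 70, conditional on being operational at 50: (l_60 − l_70) / l_50.
= (9,356 − 2,145) / 24,001 = 7,211 / 24,001 = 0.300446.

0.30045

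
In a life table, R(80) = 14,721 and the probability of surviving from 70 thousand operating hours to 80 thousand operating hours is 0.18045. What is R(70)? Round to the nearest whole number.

81579

R(70) = R(80) / p = 14,721 / 0.18045 = 81579.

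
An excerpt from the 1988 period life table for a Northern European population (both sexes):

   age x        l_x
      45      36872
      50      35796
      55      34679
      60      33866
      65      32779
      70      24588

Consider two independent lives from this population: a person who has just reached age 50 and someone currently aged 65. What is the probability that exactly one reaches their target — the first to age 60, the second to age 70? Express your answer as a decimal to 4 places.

0.2769

p₁ = l_60/l_50 = 33866/35796 = 0.946083; p₂ = l_70/l_65 = 24588/32779 = 0.750114.
P(exactly one) = p₁(1−p₂) + (1−p₁)p₂ = 0.236413 + 0.040444 = 0.276857.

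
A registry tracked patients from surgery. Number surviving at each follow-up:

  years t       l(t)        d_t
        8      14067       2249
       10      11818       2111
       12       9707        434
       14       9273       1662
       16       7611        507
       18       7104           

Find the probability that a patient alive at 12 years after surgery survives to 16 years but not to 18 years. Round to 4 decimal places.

This is the probability of reaching 16 but not 18, conditional on being alive at 12: (l(16) − l(18)) / l(12).
= (7611 − 7104) / 9707 = 507 / 9707 = 0.052230.

0.0522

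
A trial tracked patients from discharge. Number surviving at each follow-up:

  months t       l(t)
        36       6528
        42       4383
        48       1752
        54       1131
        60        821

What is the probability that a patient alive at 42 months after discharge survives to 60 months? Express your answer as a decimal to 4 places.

The conditional survival probability is l(60)/l(42) = 821/4383 = 0.187315.

0.1873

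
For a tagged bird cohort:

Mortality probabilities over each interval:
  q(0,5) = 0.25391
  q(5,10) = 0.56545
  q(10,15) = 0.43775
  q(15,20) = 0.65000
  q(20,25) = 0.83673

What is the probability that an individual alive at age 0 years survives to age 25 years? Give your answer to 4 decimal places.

0.0104

P(survive 0→25) = (1 − 0.25391) × (1 − 0.56545) × (1 − 0.43775) × (1 − 0.65000) × (1 − 0.83673).
= 0.74609 × 0.43455 × 0.56225 × 0.35000 × 0.16327 = 0.010417.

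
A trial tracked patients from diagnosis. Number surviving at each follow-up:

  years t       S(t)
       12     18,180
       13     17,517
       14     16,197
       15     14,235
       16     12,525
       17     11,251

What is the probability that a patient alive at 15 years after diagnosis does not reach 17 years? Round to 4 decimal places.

0.2096

P(die before 17 | alive at 15) = 1 − S(17)/S(15) = 1 − 11,251/14,235 = (2,984)/14,235 = 0.209624.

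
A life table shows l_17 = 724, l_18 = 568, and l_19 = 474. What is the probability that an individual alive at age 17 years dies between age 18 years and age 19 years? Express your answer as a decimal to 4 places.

This is the probability of reaching 18 but not 19, conditional on being alive at 17: (l_18 − l_19) / l_17.
= (568 − 474) / 724 = 94 / 724 = 0.129834.

0.1298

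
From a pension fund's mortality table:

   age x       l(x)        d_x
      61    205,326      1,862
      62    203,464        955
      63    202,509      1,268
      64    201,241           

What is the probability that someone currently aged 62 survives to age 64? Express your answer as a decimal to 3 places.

0.989

The conditional survival probability is l(64)/l(62) = 201,241/203,464 = 0.989074.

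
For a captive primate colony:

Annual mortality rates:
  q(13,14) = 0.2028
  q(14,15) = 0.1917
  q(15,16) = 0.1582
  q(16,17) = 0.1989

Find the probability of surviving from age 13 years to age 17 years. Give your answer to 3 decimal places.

Survival from 13 to 17 is the product of surviving each interval: (1 − 0.2028) × (1 − 0.1917) × (1 − 0.1582) × (1 − 0.1989).
= 0.7972 × 0.8083 × 0.8418 × 0.8011 = 0.434546.

0.435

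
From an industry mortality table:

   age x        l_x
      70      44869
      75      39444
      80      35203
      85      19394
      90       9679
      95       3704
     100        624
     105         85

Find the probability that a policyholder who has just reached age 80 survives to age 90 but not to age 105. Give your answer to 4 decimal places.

0.2725

This is the probability of reaching 90 but not 105, conditional on being alive at 80: (l_90 − l_105) / l_80.
= (9679 − 85) / 35203 = 9594 / 35203 = 0.272534.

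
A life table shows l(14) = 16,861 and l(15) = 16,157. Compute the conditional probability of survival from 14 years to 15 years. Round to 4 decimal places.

0.9582

The conditional survival probability is l(15)/l(14) = 16,157/16,861 = 0.958247.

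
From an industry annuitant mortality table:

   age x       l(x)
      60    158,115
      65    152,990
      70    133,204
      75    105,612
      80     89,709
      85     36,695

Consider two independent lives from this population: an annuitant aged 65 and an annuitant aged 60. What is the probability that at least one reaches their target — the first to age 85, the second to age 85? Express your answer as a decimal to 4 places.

0.4163

p₁ = l(85)/l(65) = 36,695/152,990 = 0.239852; p₂ = l(85)/l(60) = 36,695/158,115 = 0.232078.
P(at least one) = 1 − (1−p₁)(1−p₂) = 1 − 0.760148 × 0.767922 = 0.416266.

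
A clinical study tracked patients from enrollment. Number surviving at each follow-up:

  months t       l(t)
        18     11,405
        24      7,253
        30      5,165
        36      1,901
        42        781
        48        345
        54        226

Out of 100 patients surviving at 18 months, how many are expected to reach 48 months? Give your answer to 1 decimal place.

3.0

The relevant probability is 345/11,405 = 0.030250.
Expected number = 100 × 0.030250 = 3.0.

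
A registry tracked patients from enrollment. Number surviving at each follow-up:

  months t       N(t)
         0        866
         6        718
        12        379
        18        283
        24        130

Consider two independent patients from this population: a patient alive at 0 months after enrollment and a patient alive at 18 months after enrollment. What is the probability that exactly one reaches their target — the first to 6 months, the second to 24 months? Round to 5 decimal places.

p₁ = N(6)/N(0) = 718/866 = 0.829099; p₂ = N(24)/N(18) = 130/283 = 0.459364.
P(exactly one) = p₁(1−p₂) + (1−p₁)p₂ = 0.448241 + 0.078506 = 0.526747.

0.52675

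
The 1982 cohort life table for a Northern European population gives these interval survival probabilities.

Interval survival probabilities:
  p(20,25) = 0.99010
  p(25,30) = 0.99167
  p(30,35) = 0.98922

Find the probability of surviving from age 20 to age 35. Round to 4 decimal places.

0.9713

P(survive 20→35) = 0.99010 × 0.99167 × 0.98922.
= 0.971268.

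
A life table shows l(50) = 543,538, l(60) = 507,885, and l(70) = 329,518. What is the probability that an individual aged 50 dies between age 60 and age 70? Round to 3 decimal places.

This is the probability of reaching 60 but not 70, conditional on being alive at 50: (l(60) − l(70)) / l(50).
= (507,885 − 329,518) / 543,538 = 178,367 / 543,538 = 0.328159.

0.328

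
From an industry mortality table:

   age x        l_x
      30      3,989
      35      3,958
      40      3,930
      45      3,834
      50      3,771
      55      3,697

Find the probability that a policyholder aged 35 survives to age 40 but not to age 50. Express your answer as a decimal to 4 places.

0.0402

We want 5|10q35 = (l_40 − l_50)/l_35.
This is the probability of reaching 40 but not 50, conditional on being alive at 35: (l_40 − l_50) / l_35.
= (3,930 − 3,771) / 3,958 = 159 / 3,958 = 0.040172.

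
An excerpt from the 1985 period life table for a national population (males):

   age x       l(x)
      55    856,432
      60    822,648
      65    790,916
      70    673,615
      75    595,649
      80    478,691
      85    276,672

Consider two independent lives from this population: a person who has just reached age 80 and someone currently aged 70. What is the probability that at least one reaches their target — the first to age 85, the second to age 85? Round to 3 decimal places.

p₁ = l(85)/l(80) = 276,672/478,691 = 0.577976; p₂ = l(85)/l(70) = 276,672/673,615 = 0.410727.
P(at least one) = 1 − (1−p₁)(1−p₂) = 1 − 0.422024 × 0.589273 = 0.751313.

0.751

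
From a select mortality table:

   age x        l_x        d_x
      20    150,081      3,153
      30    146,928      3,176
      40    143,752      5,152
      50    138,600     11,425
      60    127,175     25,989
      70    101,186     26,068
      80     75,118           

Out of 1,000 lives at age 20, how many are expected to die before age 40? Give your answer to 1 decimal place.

42.2

The relevant probability is 1 − 143,752/150,081 = 0.042171.
Expected number = 1,000 × 0.042171 = 42.2.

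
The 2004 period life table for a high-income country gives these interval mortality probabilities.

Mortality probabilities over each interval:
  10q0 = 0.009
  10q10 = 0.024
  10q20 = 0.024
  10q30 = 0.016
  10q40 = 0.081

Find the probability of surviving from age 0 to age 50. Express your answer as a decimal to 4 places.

50p0 = (1 − 0.009) × (1 − 0.024) × (1 − 0.024) × (1 − 0.016) × (1 − 0.081).
= 0.991 × 0.976 × 0.976 × 0.984 × 0.919 = 0.853658.

0.8537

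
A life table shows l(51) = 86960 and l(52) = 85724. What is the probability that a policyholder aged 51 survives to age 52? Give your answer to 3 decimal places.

The conditional survival probability is l(52)/l(51) = 85724/86960 = 0.985787.

0.986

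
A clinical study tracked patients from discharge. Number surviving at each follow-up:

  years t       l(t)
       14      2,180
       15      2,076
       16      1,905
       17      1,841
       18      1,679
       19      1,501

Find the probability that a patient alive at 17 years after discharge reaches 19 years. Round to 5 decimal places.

The conditional survival probability is l(19)/l(17) = 1,501/1,841 = 0.815318.

0.81532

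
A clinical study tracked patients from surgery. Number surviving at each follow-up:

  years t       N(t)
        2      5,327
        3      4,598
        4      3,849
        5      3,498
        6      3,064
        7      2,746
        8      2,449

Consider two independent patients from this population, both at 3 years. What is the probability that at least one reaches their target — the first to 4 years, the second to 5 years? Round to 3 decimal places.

p₁ = N(4)/N(3) = 3,849/4,598 = 0.837103; p₂ = N(5)/N(3) = 3,498/4,598 = 0.760766.
P(at least one) = 1 − (1−p₁)(1−p₂) = 1 − 0.162897 × 0.239234 = 0.961029.

0.961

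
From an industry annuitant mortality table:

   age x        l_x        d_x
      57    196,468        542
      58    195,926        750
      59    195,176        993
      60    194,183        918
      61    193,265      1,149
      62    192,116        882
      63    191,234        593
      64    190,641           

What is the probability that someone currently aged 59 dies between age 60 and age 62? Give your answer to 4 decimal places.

We want 1|2q59 = (l_60 − l_62)/l_59.
This is the probability of reaching 60 but not 62, conditional on being alive at 59: (l_60 − l_62) / l_59.
= (194,183 − 192,116) / 195,176 = 2,067 / 195,176 = 0.010590.

0.0106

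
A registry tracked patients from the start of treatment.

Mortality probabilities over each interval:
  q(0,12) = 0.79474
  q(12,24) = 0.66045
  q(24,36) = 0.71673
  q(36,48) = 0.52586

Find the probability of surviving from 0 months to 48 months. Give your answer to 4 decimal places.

P(survive 0→48) = (1 − 0.79474) × (1 − 0.66045) × (1 − 0.71673) × (1 − 0.52586).
= 0.20526 × 0.33955 × 0.28327 × 0.47414 = 0.009361.

0.0094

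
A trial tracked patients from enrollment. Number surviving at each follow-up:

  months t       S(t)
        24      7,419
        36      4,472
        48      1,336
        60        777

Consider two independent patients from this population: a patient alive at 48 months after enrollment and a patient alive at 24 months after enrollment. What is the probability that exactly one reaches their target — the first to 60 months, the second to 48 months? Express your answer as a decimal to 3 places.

p₁ = S(60)/S(48) = 777/1,336 = 0.581587; p₂ = S(48)/S(24) = 1,336/7,419 = 0.180078.
P(exactly one) = p₁(1−p₂) + (1−p₁)p₂ = 0.476856 + 0.075347 = 0.552203.

0.552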